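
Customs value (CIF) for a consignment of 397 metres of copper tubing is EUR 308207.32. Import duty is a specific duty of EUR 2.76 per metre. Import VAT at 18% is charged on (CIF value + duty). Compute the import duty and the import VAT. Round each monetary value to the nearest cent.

Import duty: EUR 1095.72; import VAT: EUR 55674.55

Import duty = 397 × 2.76 = 1095.72
VAT base = CIF + duty = 308207.32 + 1095.72 = 309303.04
Import VAT = 309303.04 × 18% = 55674.55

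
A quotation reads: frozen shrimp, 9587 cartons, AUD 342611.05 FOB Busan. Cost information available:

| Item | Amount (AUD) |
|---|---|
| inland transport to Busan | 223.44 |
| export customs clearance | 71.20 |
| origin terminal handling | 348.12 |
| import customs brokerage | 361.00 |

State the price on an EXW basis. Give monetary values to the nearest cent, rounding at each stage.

Not relevant to the conversion: brokerage — on the buyer under both terms; not part of either seller's price.
From FOB to EXW, the seller no longer bears: inland to port, export clearance, origin terminal.
EXW price = 342611.05 − 223.44 − 71.20 − 348.12 = 341968.29

EXW price: AUD 341968.29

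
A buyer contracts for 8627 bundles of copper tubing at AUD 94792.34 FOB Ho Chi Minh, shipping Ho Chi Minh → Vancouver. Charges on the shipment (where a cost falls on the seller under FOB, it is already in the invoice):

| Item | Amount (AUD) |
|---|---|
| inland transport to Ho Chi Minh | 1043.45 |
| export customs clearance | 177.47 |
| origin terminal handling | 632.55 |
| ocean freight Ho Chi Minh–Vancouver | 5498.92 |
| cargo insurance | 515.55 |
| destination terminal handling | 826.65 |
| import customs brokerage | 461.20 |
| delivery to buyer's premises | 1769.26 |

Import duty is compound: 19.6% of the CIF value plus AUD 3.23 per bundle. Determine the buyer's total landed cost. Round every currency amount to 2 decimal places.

FOB: the seller bears costs until goods are on board at the origin port; the buyer bears freight, insurance and all costs thereafter.
Already in the invoice (seller's account under FOB): inland to port, export clearance, origin terminal — exclude.
CIF value = FOB price + freight + insurance = 94792.34 + 5498.92 + 515.55 = 100806.81
Ad valorem component: 100806.81 × 19.6% = 19758.13
Specific component: 8627 × 3.23 = 27865.21
Import duty = 19758.13 + 27865.21 = 47623.34
Buyer bears: freight 5498.92 + insurance 515.55 + destination terminal 826.65 + brokerage 461.20 + delivery 1769.26 + duty 47623.34 = 56694.92
Landed cost = invoice 94792.34 + 56694.92 = 151487.26

Total landed cost: AUD 151487.26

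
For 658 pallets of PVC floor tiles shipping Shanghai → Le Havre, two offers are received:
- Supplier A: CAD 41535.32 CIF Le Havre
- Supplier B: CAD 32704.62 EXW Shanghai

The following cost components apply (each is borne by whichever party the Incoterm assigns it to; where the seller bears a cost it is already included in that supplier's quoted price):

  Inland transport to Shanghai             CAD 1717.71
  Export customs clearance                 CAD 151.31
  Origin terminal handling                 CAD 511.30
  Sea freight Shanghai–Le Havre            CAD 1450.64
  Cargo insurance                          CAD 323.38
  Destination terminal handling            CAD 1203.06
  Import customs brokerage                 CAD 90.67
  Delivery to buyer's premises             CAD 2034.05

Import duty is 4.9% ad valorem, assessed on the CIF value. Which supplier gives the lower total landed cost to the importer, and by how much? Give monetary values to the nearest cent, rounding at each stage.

Supplier B is cheaper by CAD 4905.50

Supplier A (CIF):
The CIF price already equals the CIF value: 41535.32
Import duty = 41535.32 × 4.9% = 2035.23
Buyer bears (A): 1203.06 + 90.67 + 2034.05 = 3327.78
Landed cost (A) = invoice 41535.32 + 3327.78 + duty 2035.23 = 46898.33
Supplier B (EXW):
CIF value = EXW price + inland to port + export clearance + origin terminal + freight + insurance = 32704.62 + 1717.71 + 151.31 + 511.30 + 1450.64 + 323.38 = 36858.96
Import duty = 36858.96 × 4.9% = 1806.09
Buyer bears (B): 1717.71 + 151.31 + 511.30 + 1450.64 + 323.38 + 1203.06 + 90.67 + 2034.05 = 7482.12
Landed cost (B) = invoice 32704.62 + 7482.12 + duty 1806.09 = 41992.83
Difference = |46898.33 − 41992.83| = 4905.50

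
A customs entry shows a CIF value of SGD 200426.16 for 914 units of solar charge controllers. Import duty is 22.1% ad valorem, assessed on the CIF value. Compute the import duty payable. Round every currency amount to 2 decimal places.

Import duty = 200426.16 × 22.1% = 44294.18

Import duty: SGD 44294.18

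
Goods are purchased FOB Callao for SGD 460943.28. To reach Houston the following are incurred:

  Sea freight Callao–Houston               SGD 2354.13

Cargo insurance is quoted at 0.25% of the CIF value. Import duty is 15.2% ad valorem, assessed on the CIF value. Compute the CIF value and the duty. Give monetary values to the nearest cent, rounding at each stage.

CIF value: SGD 464458.56; import duty: SGD 70597.70

Let C be the CIF value. C = FOB price + freight + 0.25% × C
C − 0.25% × C = 460943.28 + 2354.13
0.9975 × C = 463297.41
C = 463297.41 / 0.9975 = 464458.56
Insurance premium = 0.25% × 464458.56 = 1161.15
Import duty = 464458.56 × 15.2% = 70597.70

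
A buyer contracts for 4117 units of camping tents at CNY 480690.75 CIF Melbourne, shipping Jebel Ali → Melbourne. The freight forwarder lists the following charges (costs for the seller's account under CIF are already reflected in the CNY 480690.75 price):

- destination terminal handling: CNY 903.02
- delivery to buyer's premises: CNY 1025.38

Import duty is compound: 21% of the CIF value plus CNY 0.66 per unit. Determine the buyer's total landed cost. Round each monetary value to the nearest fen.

Total landed cost: CNY 586281.43

CIF: the seller pays costs through ocean freight and marine insurance to the destination port.
The CIF price already equals the CIF value: 480690.75
Ad valorem component: 480690.75 × 21% = 100945.06
Specific component: 4117 × 0.66 = 2717.22
Import duty = 100945.06 + 2717.22 = 103662.28
Buyer bears: destination terminal 903.02 + delivery 1025.38 + duty 103662.28 = 105590.68
Landed cost = invoice 480690.75 + 105590.68 = 586281.43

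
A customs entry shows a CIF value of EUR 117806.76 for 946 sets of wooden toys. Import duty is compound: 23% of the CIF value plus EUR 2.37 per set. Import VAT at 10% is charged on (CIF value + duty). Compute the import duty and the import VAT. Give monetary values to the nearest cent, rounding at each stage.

Ad valorem component: 117806.76 × 23% = 27095.55
Specific component: 946 × 2.37 = 2242.02
Import duty = 27095.55 + 2242.02 = 29337.57
VAT base = CIF + duty = 117806.76 + 29337.57 = 147144.33
Import VAT = 147144.33 × 10% = 14714.43

Import duty: EUR 29337.57; import VAT: EUR 14714.43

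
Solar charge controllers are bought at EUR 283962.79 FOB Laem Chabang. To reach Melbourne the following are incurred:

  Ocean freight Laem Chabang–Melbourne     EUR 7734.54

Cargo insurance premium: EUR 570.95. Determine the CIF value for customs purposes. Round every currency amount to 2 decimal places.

CIF value: EUR 292268.28

CIF = FOB price + freight + insurance
CIF = 283962.79 + 7734.54 + 570.95 = 292268.28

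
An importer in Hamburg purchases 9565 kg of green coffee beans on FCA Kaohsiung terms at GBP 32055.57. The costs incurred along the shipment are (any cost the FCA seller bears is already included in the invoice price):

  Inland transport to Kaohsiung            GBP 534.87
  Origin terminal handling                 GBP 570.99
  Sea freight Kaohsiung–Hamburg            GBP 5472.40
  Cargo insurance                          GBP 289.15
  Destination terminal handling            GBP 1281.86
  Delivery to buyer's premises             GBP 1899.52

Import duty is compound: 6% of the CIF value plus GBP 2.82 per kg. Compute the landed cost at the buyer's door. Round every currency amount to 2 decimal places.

FCA: the seller delivers export-cleared goods to the carrier; the buyer bears costs from that point.
Already in the invoice (seller's account under FCA): inland to port — exclude.
CIF value = FCA price + origin terminal + freight + insurance = 32055.57 + 570.99 + 5472.40 + 289.15 = 38388.11
Ad valorem component: 38388.11 × 6% = 2303.29
Specific component: 9565 × 2.82 = 26973.30
Import duty = 2303.29 + 26973.30 = 29276.59
Buyer bears: origin terminal 570.99 + freight 5472.40 + insurance 289.15 + destination terminal 1281.86 + delivery 1899.52 + duty 29276.59 = 38790.51
Landed cost = invoice 32055.57 + 38790.51 = 70846.08

Total landed cost: GBP 70846.08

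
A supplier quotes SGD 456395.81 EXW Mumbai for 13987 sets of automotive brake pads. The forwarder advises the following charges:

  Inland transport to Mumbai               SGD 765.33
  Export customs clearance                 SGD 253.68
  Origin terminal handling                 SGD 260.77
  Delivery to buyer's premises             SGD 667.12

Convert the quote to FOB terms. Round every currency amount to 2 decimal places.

Not relevant to the conversion: delivery — on the buyer under both terms; not part of either seller's price.
From EXW to FOB, the seller additionally bears: inland to port, export clearance, origin terminal.
FOB price = 456395.81 + 765.33 + 253.68 + 260.77 = 457675.59

FOB price: SGD 457675.59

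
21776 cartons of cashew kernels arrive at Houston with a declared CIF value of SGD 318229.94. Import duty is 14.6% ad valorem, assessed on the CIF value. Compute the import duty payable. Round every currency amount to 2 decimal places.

Import duty: SGD 46461.57

Import duty = 318229.94 × 14.6% = 46461.57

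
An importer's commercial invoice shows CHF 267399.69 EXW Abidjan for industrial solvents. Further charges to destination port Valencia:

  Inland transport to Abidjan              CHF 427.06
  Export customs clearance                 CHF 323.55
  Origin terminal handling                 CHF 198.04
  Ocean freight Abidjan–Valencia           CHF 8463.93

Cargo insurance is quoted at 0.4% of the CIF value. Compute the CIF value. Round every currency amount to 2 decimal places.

CIF value: CHF 277923.97

Let C be the CIF value. C = EXW price + pre-shipment costs + freight + 0.4% × C
C − 0.4% × C = 267399.69 + 427.06 + 323.55 + 198.04 + 8463.93
0.996 × C = 276812.27
C = 276812.27 / 0.996 = 277923.97
Insurance premium = 0.4% × 277923.97 = 1111.70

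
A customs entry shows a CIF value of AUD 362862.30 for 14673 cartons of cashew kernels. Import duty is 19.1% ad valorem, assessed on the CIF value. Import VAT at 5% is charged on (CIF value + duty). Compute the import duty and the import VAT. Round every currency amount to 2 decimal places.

Import duty: AUD 69306.70; import VAT: AUD 21608.45

Import duty = 362862.30 × 19.1% = 69306.70
VAT base = CIF + duty = 362862.30 + 69306.70 = 432169.00
Import VAT = 432169.00 × 5% = 21608.45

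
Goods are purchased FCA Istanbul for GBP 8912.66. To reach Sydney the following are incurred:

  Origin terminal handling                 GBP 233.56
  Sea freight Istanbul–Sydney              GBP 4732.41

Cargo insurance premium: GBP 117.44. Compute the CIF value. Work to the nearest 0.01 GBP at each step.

CIF = FCA price + pre-shipment costs + freight + insurance
CIF = 8912.66 + 233.56 + 4732.41 + 117.44 = 13996.07

CIF value: GBP 13996.07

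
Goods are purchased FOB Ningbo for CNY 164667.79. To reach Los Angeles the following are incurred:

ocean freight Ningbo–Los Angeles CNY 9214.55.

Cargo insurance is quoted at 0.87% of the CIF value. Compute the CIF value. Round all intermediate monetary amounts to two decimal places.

CIF value: CNY 175408.39

Let C be the CIF value. C = FOB price + freight + 0.87% × C
C − 0.87% × C = 164667.79 + 9214.55
0.9913 × C = 173882.34
C = 173882.34 / 0.9913 = 175408.39
Insurance premium = 0.87% × 175408.39 = 1526.05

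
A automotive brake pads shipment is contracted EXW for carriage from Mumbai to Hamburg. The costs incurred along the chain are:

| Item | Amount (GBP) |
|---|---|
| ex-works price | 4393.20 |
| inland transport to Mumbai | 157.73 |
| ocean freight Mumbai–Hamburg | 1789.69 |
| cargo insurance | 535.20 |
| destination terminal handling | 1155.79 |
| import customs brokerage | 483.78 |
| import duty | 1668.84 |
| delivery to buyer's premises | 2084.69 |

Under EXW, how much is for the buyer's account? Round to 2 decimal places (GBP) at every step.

Buyer's account: GBP 7875.72

EXW: the seller makes goods available at their premises; the buyer bears all onward costs.
Seller's account: goods 4393.20 = 4393.20
Buyer's account: inland to port 157.73 + freight 1789.69 + insurance 535.20 + destination terminal 1155.79 + brokerage 483.78 + duty 1668.84 + delivery 2084.69 = 7875.72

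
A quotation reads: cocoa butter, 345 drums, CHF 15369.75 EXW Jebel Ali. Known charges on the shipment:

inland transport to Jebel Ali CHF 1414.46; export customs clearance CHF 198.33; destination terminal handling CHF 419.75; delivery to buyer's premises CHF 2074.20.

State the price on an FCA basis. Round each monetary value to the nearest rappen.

Not relevant to the conversion: destination terminal, delivery — on the buyer under both terms; not part of either seller's price.
From EXW to FCA, the seller additionally bears: inland to port, export clearance.
FCA price = 15369.75 + 1414.46 + 198.33 = 16982.54

FCA price: CHF 16982.54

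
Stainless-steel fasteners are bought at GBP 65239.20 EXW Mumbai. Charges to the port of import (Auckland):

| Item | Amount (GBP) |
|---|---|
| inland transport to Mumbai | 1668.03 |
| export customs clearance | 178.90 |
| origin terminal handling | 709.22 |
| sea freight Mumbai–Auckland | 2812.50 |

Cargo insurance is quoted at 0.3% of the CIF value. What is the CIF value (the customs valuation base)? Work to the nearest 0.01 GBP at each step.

Let C be the CIF value. C = EXW price + pre-shipment costs + freight + 0.3% × C
C − 0.3% × C = 65239.20 + 1668.03 + 178.90 + 709.22 + 2812.50
0.997 × C = 70607.85
C = 70607.85 / 0.997 = 70820.31
Insurance premium = 0.3% × 70820.31 = 212.46

CIF value: GBP 70820.31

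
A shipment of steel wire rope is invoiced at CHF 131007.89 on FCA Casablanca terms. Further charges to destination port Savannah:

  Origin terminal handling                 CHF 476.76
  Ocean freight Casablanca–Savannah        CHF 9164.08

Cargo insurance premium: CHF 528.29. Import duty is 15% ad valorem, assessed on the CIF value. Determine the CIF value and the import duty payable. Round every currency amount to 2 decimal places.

CIF value: CHF 141177.02; import duty: CHF 21176.55

CIF = FCA price + pre-shipment costs + freight + insurance
CIF = 131007.89 + 476.76 + 9164.08 + 528.29 = 141177.02
Import duty = 141177.02 × 15% = 21176.55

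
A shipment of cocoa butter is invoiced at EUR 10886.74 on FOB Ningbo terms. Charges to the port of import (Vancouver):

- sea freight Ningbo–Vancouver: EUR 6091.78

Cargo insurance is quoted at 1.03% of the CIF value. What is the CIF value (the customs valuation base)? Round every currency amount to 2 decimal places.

CIF value: EUR 17155.22

Let C be the CIF value. C = FOB price + freight + 1.03% × C
C − 1.03% × C = 10886.74 + 6091.78
0.9897 × C = 16978.52
C = 16978.52 / 0.9897 = 17155.22
Insurance premium = 1.03% × 17155.22 = 176.70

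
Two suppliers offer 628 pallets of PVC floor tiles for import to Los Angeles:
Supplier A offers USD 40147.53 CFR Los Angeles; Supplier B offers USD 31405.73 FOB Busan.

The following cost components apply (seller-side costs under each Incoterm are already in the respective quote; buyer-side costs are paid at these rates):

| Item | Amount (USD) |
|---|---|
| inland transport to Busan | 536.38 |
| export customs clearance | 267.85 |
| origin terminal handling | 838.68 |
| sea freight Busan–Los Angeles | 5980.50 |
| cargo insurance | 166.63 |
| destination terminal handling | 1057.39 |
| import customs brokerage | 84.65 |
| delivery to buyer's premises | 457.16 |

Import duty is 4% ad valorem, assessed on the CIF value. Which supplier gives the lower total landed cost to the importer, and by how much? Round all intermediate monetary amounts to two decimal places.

Supplier B is cheaper by USD 2871.76

Supplier A (CFR):
CIF value = CFR price + insurance = 40147.53 + 166.63 = 40314.16
Import duty = 40314.16 × 4% = 1612.57
Buyer bears (A): 166.63 + 1057.39 + 84.65 + 457.16 = 1765.83
Landed cost (A) = invoice 40147.53 + 1765.83 + duty 1612.57 = 43525.93
Supplier B (FOB):
CIF value = FOB price + freight + insurance = 31405.73 + 5980.50 + 166.63 = 37552.86
Import duty = 37552.86 × 4% = 1502.11
Buyer bears (B): 5980.50 + 166.63 + 1057.39 + 84.65 + 457.16 = 7746.33
Landed cost (B) = invoice 31405.73 + 7746.33 + duty 1502.11 = 40654.17
Difference = |43525.93 − 40654.17| = 2871.76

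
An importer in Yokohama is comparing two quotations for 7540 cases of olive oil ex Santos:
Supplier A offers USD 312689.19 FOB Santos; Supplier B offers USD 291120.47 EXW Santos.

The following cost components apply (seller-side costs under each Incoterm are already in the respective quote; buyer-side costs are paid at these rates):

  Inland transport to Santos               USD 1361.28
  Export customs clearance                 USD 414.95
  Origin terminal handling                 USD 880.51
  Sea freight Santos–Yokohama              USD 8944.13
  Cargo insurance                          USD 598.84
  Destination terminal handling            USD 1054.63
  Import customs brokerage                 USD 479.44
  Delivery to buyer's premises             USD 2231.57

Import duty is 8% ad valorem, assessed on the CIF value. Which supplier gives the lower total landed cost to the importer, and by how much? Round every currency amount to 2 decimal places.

Supplier A (FOB):
CIF value = FOB price + freight + insurance = 312689.19 + 8944.13 + 598.84 = 322232.16
Import duty = 322232.16 × 8% = 25778.57
Buyer bears (A): 8944.13 + 598.84 + 1054.63 + 479.44 + 2231.57 = 13308.61
Landed cost (A) = invoice 312689.19 + 13308.61 + duty 25778.57 = 351776.37
Supplier B (EXW):
CIF value = EXW price + inland to port + export clearance + origin terminal + freight + insurance = 291120.47 + 1361.28 + 414.95 + 880.51 + 8944.13 + 598.84 = 303320.18
Import duty = 303320.18 × 8% = 24265.61
Buyer bears (B): 1361.28 + 414.95 + 880.51 + 8944.13 + 598.84 + 1054.63 + 479.44 + 2231.57 = 15965.35
Landed cost (B) = invoice 291120.47 + 15965.35 + duty 24265.61 = 331351.43
Difference = |351776.37 − 331351.43| = 20424.94

Supplier B is cheaper by USD 20424.94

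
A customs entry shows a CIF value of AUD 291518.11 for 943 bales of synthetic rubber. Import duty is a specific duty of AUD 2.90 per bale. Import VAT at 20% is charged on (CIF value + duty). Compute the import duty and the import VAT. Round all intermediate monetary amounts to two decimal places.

Import duty = 943 × 2.90 = 2734.70
VAT base = CIF + duty = 291518.11 + 2734.70 = 294252.81
Import VAT = 294252.81 × 20% = 58850.56

Import duty: AUD 2734.70; import VAT: AUD 58850.56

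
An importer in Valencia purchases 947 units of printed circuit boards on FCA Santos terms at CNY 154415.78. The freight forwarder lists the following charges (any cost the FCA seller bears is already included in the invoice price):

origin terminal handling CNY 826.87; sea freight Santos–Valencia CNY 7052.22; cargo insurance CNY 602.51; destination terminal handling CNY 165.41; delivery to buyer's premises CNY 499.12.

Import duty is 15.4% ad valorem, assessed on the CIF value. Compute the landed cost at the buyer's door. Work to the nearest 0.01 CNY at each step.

FCA: the seller delivers export-cleared goods to the carrier; the buyer bears costs from that point.
CIF value = FCA price + origin terminal + freight + insurance = 154415.78 + 826.87 + 7052.22 + 602.51 = 162897.38
Import duty = 162897.38 × 15.4% = 25086.20
Buyer bears: origin terminal 826.87 + freight 7052.22 + insurance 602.51 + destination terminal 165.41 + delivery 499.12 + duty 25086.20 = 34232.33
Landed cost = invoice 154415.78 + 34232.33 = 188648.11

Total landed cost: CNY 188648.11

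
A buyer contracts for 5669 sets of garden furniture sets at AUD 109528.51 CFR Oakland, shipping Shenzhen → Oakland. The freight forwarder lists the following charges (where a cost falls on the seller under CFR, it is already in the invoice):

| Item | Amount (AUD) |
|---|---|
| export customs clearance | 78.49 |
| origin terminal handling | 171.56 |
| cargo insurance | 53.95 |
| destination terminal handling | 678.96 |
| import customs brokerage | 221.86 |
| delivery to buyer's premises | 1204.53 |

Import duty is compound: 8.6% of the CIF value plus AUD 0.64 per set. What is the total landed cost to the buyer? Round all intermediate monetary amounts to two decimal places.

Total landed cost: AUD 124740.06

CFR: the seller pays costs through ocean freight to the destination port, but not insurance.
Already in the invoice (seller's account under CFR): export clearance, origin terminal — exclude.
CIF value = CFR price + insurance = 109528.51 + 53.95 = 109582.46
Ad valorem component: 109582.46 × 8.6% = 9424.09
Specific component: 5669 × 0.64 = 3628.16
Import duty = 9424.09 + 3628.16 = 13052.25
Buyer bears: insurance 53.95 + destination terminal 678.96 + brokerage 221.86 + delivery 1204.53 + duty 13052.25 = 15211.55
Landed cost = invoice 109528.51 + 15211.55 = 124740.06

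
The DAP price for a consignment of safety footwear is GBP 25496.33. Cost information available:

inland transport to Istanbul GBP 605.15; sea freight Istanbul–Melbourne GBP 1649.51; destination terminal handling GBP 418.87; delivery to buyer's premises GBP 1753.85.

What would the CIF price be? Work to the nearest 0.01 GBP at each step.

CIF price: GBP 23323.61

Not relevant to the conversion: freight, inland to port — on the seller under both DAP and CIF; already in the DAP price and stays in the CIF price.
From DAP to CIF, the seller no longer bears: destination terminal, delivery.
CIF price = 25496.33 − 418.87 − 1753.85 = 23323.61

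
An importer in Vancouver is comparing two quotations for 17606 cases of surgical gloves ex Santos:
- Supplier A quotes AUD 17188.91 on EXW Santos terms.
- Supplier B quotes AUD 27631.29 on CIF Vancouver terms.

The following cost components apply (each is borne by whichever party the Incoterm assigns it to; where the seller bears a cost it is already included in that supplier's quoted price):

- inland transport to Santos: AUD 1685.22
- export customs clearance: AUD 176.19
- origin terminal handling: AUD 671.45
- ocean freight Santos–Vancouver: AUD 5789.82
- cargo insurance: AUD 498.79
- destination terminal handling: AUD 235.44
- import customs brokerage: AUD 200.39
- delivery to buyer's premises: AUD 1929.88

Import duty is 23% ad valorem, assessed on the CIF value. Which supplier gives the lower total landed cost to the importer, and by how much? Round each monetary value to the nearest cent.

Supplier A (EXW):
CIF value = EXW price + inland to port + export clearance + origin terminal + freight + insurance = 17188.91 + 1685.22 + 176.19 + 671.45 + 5789.82 + 498.79 = 26010.38
Import duty = 26010.38 × 23% = 5982.39
Buyer bears (A): 1685.22 + 176.19 + 671.45 + 5789.82 + 498.79 + 235.44 + 200.39 + 1929.88 = 11187.18
Landed cost (A) = invoice 17188.91 + 11187.18 + duty 5982.39 = 34358.48
Supplier B (CIF):
The CIF price already equals the CIF value: 27631.29
Import duty = 27631.29 × 23% = 6355.20
Buyer bears (B): 235.44 + 200.39 + 1929.88 = 2365.71
Landed cost (B) = invoice 27631.29 + 2365.71 + duty 6355.20 = 36352.20
Difference = |34358.48 − 36352.20| = 1993.72

Supplier A is cheaper by AUD 1993.72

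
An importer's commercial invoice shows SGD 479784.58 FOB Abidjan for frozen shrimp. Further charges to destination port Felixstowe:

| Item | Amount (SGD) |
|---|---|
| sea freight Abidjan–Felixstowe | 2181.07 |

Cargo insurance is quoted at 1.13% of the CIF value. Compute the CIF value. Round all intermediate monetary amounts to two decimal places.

CIF value: SGD 487474.11

Let C be the CIF value. C = FOB price + freight + 1.13% × C
C − 1.13% × C = 479784.58 + 2181.07
0.9887 × C = 481965.65
C = 481965.65 / 0.9887 = 487474.11
Insurance premium = 1.13% × 487474.11 = 5508.46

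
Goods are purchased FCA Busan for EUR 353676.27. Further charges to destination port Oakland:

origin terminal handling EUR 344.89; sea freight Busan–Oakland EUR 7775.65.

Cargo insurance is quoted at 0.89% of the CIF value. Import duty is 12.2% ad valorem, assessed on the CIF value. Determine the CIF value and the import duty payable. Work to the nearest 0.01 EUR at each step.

Let C be the CIF value. C = FCA price + pre-shipment costs + freight + 0.89% × C
C − 0.89% × C = 353676.27 + 344.89 + 7775.65
0.9911 × C = 361796.81
C = 361796.81 / 0.9911 = 365045.72
Insurance premium = 0.89% × 365045.72 = 3248.91
Import duty = 365045.72 × 12.2% = 44535.58

CIF value: EUR 365045.72; import duty: EUR 44535.58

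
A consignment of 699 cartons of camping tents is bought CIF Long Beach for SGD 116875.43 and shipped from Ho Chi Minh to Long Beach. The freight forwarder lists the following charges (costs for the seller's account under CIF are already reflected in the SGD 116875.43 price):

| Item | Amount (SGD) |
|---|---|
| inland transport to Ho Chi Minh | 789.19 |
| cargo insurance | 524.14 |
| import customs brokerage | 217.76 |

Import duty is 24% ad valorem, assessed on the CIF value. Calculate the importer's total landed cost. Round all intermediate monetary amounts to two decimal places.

CIF: the seller pays costs through ocean freight and marine insurance to the destination port.
Already in the invoice (seller's account under CIF): inland to port, insurance — exclude.
The CIF price already equals the CIF value: 116875.43
Import duty = 116875.43 × 24% = 28050.10
Buyer bears: brokerage 217.76 + duty 28050.10 = 28267.86
Landed cost = invoice 116875.43 + 28267.86 = 145143.29

Total landed cost: SGD 145143.29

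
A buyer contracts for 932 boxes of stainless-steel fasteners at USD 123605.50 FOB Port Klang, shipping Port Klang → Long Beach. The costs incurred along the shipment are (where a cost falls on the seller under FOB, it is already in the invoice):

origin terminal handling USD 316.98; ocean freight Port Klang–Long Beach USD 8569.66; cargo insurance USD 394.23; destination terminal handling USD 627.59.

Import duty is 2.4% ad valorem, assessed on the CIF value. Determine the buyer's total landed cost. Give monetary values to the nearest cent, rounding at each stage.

FOB: the seller bears costs until goods are on board at the origin port; the buyer bears freight, insurance and all costs thereafter.
Already in the invoice (seller's account under FOB): origin terminal — exclude.
CIF value = FOB price + freight + insurance = 123605.50 + 8569.66 + 394.23 = 132569.39
Import duty = 132569.39 × 2.4% = 3181.67
Buyer bears: freight 8569.66 + insurance 394.23 + destination terminal 627.59 + duty 3181.67 = 12773.15
Landed cost = invoice 123605.50 + 12773.15 = 136378.65

Total landed cost: USD 136378.65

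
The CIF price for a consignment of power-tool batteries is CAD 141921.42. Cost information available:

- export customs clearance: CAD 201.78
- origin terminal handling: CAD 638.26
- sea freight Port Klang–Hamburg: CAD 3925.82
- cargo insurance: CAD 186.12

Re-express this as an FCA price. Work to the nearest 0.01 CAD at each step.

Not relevant to the conversion: export clearance — on the seller under both CIF and FCA; already in the CIF price and stays in the FCA price.
From CIF to FCA, the seller no longer bears: origin terminal, freight, insurance.
FCA price = 141921.42 − 638.26 − 3925.82 − 186.12 = 137171.22

FCA price: CAD 137171.22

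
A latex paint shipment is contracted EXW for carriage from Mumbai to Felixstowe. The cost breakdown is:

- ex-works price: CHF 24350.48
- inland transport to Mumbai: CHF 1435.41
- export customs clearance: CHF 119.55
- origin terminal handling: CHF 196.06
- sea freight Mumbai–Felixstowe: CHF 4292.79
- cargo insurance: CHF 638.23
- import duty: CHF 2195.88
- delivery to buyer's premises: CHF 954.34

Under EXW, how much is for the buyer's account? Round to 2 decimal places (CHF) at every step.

EXW: the seller makes goods available at their premises; the buyer bears all onward costs.
Seller's account: goods 24350.48 = 24350.48
Buyer's account: inland to port 1435.41 + export clearance 119.55 + origin terminal 196.06 + freight 4292.79 + insurance 638.23 + duty 2195.88 + delivery 954.34 = 9832.26

Buyer's account: CHF 9832.26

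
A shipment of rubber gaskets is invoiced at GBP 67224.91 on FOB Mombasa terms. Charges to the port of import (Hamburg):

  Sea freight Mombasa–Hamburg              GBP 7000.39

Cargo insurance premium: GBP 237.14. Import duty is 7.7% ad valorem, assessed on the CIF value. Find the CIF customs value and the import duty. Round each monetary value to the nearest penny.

CIF = FOB price + freight + insurance
CIF = 67224.91 + 7000.39 + 237.14 = 74462.44
Import duty = 74462.44 × 7.7% = 5733.61

CIF value: GBP 74462.44; import duty: GBP 5733.61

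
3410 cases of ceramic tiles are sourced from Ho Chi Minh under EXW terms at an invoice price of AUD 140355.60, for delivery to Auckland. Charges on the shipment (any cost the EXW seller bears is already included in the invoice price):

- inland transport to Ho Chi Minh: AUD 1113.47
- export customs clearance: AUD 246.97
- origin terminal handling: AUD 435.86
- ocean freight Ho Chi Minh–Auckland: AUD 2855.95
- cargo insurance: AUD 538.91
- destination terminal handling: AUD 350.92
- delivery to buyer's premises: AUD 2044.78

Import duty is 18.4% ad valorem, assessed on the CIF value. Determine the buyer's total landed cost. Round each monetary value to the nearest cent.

EXW: the seller makes goods available at their premises; the buyer bears all onward costs.
CIF value = EXW price + inland to port + export clearance + origin terminal + freight + insurance = 140355.60 + 1113.47 + 246.97 + 435.86 + 2855.95 + 538.91 = 145546.76
Import duty = 145546.76 × 18.4% = 26780.60
Buyer bears: inland to port 1113.47 + export clearance 246.97 + origin terminal 435.86 + freight 2855.95 + insurance 538.91 + destination terminal 350.92 + delivery 2044.78 + duty 26780.60 = 34367.46
Landed cost = invoice 140355.60 + 34367.46 = 174723.06

Total landed cost: AUD 174723.06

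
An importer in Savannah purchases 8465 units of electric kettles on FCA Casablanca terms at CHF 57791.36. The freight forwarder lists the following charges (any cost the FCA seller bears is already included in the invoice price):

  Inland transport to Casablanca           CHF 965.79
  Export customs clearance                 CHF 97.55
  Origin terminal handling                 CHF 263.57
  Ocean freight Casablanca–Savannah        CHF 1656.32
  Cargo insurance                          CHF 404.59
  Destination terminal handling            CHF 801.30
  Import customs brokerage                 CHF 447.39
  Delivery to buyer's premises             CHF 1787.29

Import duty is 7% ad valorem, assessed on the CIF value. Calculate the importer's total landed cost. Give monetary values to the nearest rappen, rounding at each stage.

Total landed cost: CHF 67359.93

FCA: the seller delivers export-cleared goods to the carrier; the buyer bears costs from that point.
Already in the invoice (seller's account under FCA): inland to port, export clearance — exclude.
CIF value = FCA price + origin terminal + freight + insurance = 57791.36 + 263.57 + 1656.32 + 404.59 = 60115.84
Import duty = 60115.84 × 7% = 4208.11
Buyer bears: origin terminal 263.57 + freight 1656.32 + insurance 404.59 + destination terminal 801.30 + brokerage 447.39 + delivery 1787.29 + duty 4208.11 = 9568.57
Landed cost = invoice 57791.36 + 9568.57 = 67359.93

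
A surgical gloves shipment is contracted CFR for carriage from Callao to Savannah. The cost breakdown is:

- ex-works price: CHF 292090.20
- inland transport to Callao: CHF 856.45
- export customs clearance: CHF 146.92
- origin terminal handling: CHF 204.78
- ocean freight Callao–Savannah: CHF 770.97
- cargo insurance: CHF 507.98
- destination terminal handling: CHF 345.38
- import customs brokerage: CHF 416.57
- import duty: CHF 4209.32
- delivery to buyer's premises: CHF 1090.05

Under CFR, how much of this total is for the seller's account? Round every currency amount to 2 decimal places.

CFR: the seller pays costs through ocean freight to the destination port, but not insurance.
Seller's account: goods 292090.20 + inland to port 856.45 + export clearance 146.92 + origin terminal 204.78 + freight 770.97 = 294069.32
Buyer's account: insurance 507.98 + destination terminal 345.38 + brokerage 416.57 + duty 4209.32 + delivery 1090.05 = 6569.30

Seller's account: CHF 294069.32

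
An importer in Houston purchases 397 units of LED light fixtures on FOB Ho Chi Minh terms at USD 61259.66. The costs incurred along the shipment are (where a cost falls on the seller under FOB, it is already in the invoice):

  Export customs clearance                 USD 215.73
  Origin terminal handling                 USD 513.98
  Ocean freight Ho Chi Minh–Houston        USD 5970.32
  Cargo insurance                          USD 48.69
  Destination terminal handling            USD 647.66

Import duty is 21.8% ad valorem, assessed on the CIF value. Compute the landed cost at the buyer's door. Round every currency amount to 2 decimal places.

FOB: the seller bears costs until goods are on board at the origin port; the buyer bears freight, insurance and all costs thereafter.
Already in the invoice (seller's account under FOB): export clearance, origin terminal — exclude.
CIF value = FOB price + freight + insurance = 61259.66 + 5970.32 + 48.69 = 67278.67
Import duty = 67278.67 × 21.8% = 14666.75
Buyer bears: freight 5970.32 + insurance 48.69 + destination terminal 647.66 + duty 14666.75 = 21333.42
Landed cost = invoice 61259.66 + 21333.42 = 82593.08

Total landed cost: USD 82593.08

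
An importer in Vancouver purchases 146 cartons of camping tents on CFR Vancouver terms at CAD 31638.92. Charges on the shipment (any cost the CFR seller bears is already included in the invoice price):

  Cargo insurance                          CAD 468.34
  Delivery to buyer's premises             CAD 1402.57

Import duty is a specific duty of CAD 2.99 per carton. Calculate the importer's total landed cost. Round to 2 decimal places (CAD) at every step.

Total landed cost: CAD 33946.37

CFR: the seller pays costs through ocean freight to the destination port, but not insurance.
CIF value = CFR price + insurance = 31638.92 + 468.34 = 32107.26
Import duty = 146 × 2.99 = 436.54
Buyer bears: insurance 468.34 + delivery 1402.57 + duty 436.54 = 2307.45
Landed cost = invoice 31638.92 + 2307.45 = 33946.37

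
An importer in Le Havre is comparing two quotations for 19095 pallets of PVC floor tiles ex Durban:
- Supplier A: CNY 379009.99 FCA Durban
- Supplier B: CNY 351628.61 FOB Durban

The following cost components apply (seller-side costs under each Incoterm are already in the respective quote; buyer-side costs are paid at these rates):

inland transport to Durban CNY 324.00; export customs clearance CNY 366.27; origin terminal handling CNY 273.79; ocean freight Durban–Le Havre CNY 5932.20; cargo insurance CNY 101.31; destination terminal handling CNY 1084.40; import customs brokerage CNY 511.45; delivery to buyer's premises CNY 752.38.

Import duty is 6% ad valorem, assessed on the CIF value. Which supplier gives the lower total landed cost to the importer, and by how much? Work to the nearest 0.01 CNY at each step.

Supplier A (FCA):
CIF value = FCA price + origin terminal + freight + insurance = 379009.99 + 273.79 + 5932.20 + 101.31 = 385317.29
Import duty = 385317.29 × 6% = 23119.04
Buyer bears (A): 273.79 + 5932.20 + 101.31 + 1084.40 + 511.45 + 752.38 = 8655.53
Landed cost (A) = invoice 379009.99 + 8655.53 + duty 23119.04 = 410784.56
Supplier B (FOB):
CIF value = FOB price + freight + insurance = 351628.61 + 5932.20 + 101.31 = 357662.12
Import duty = 357662.12 × 6% = 21459.73
Buyer bears (B): 5932.20 + 101.31 + 1084.40 + 511.45 + 752.38 = 8381.74
Landed cost (B) = invoice 351628.61 + 8381.74 + duty 21459.73 = 381470.08
Difference = |410784.56 − 381470.08| = 29314.48

Supplier B is cheaper by CNY 29314.48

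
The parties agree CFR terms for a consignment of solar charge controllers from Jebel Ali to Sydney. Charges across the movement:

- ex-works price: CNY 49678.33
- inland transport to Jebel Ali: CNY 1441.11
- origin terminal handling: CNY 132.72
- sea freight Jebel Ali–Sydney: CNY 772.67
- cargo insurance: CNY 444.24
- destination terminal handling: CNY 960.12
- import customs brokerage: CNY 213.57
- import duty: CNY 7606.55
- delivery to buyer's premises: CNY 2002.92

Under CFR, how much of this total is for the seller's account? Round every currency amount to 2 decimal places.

Seller's account: CNY 52024.83

CFR: the seller pays costs through ocean freight to the destination port, but not insurance.
Seller's account: goods 49678.33 + inland to port 1441.11 + origin terminal 132.72 + freight 772.67 = 52024.83
Buyer's account: insurance 444.24 + destination terminal 960.12 + brokerage 213.57 + duty 7606.55 + delivery 2002.92 = 11227.40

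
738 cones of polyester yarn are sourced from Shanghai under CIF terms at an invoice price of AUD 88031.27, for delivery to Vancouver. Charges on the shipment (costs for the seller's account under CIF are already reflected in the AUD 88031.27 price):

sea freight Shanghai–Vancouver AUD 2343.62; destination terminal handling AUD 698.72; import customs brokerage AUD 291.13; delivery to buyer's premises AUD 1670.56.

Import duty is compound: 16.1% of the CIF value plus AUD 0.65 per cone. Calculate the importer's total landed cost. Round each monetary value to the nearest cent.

Total landed cost: AUD 105344.41

CIF: the seller pays costs through ocean freight and marine insurance to the destination port.
Already in the invoice (seller's account under CIF): freight — exclude.
The CIF price already equals the CIF value: 88031.27
Ad valorem component: 88031.27 × 16.1% = 14173.03
Specific component: 738 × 0.65 = 479.70
Import duty = 14173.03 + 479.70 = 14652.73
Buyer bears: destination terminal 698.72 + brokerage 291.13 + delivery 1670.56 + duty 14652.73 = 17313.14
Landed cost = invoice 88031.27 + 17313.14 = 105344.41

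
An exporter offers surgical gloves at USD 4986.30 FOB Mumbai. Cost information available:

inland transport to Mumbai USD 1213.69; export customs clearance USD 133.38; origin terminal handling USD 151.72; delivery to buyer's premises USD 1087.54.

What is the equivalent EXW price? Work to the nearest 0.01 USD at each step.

EXW price: USD 3487.51

Not relevant to the conversion: delivery — on the buyer under both terms; not part of either seller's price.
From FOB to EXW, the seller no longer bears: inland to port, export clearance, origin terminal.
EXW price = 4986.30 − 1213.69 − 133.38 − 151.72 = 3487.51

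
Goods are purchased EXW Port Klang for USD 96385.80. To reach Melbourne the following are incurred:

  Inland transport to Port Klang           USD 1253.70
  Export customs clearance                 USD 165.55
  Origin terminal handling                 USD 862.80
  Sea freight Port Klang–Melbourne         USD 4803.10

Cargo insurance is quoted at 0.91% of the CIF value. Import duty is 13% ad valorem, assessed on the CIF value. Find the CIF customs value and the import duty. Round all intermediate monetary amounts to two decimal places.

Let C be the CIF value. C = EXW price + pre-shipment costs + freight + 0.91% × C
C − 0.91% × C = 96385.80 + 1253.70 + 165.55 + 862.80 + 4803.10
0.9909 × C = 103470.95
C = 103470.95 / 0.9909 = 104421.18
Insurance premium = 0.91% × 104421.18 = 950.23
Import duty = 104421.18 × 13% = 13574.75

CIF value: USD 104421.18; import duty: USD 13574.75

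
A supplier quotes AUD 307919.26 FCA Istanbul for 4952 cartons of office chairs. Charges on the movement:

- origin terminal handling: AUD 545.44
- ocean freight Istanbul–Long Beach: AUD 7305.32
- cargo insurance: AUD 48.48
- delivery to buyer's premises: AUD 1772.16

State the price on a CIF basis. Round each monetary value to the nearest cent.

Not relevant to the conversion: delivery — on the buyer under both terms; not part of either seller's price.
From FCA to CIF, the seller additionally bears: origin terminal, freight, insurance.
CIF price = 307919.26 + 545.44 + 7305.32 + 48.48 = 315818.50

CIF price: AUD 315818.50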